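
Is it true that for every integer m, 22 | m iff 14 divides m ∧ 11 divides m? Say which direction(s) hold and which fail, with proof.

(←) Suppose 14 ∣ m and 11 ∣ m. Any common multiple of 14 and 11 is a multiple of their lcm; here gcd(14, 11) = 1, so lcm(14, 11) = 14·11 = 154, so 154 ∣ m. Since 22 ∣ 154, it follows that 22 ∣ m.

(→) This fails: take m = 22. Certainly 22 ∣ 22, but 14 ∤ 22.

Only the converse holds.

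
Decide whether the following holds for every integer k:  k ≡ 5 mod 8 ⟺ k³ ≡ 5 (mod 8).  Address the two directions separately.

[⇒] Suppose k ≡ 5 mod 8. Write k = 8j + 5. Then (8j + 5)³ = 512j³ + 960j² + 600j + 125 = 8(64j³ + 120j² + 75j + 15) + 5, so k³ ≡ 5 (mod 8).

[⇐] For the converse, argue contrapositively. If k ≢ 5 (mod 8), then k is congruent to one of 0, 1, 2, 3, 4, 6, 7 modulo 8, and these give k³ ≡ 0, 1, 0, 3, 0, 0, 7 respectively — never 5.

The biconditional holds.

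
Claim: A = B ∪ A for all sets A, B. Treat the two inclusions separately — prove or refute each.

(⟹) Let x ∈ A. Then either x ∈ A and x ∉ B; or x ∈ A ∩ B. In each case x ∈ B ∪ A, so A ⊆ B ∪ A.

(⟸) This inclusion fails. Take A = ∅, B = {1}; then 1 ∈ B ∪ A but 1 ∉ A.

Only the forward inclusion holds.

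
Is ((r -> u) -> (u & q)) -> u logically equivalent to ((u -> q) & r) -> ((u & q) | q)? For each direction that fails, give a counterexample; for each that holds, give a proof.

(⟹) Assume the antecedent. If r is true, the antecedent forces (r = T, q = F, u = T) or (r = T, q = T, u = T), and the consequent holds there. If r is false, the consequent reduces to true regardless of the other variables. Either way the consequent holds.

(⟸) This fails. Under r = T, q = T, u = F, the left side is false but the right side is true.

(⇒) holds; (⇐) fails.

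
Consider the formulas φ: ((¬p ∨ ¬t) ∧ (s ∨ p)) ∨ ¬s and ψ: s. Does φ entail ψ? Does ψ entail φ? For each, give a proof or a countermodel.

(⟹) This fails. Under s = F, p = F, t = F, the left side is true but the right side is false.

(⟸) This fails. Under s = T, p = T, t = T, the left side is false but the right side is true.

Neither implication holds.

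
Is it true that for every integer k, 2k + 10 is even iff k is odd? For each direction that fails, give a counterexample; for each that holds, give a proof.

(→) This fails: take k = 0. Then 2k + 10 = 10, which is even, yet k = 0 is even, not odd.

(←) Suppose k is odd. Since 2 is even, 2k is even for every k, so 2k + 10 has the same parity as 10, which is even. Hence 2k + 10 is even.

Only the reverse direction holds.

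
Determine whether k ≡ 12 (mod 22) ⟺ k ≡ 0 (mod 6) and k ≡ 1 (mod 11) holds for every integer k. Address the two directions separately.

(⇒) fails; (⇐) holds.

[⇐] If k ≡ 0 (mod 6) and k ≡ 1 (mod 11), then by the Chinese remainder theorem k ≡ 12 (mod 66). Since 12 ≡ 12 (mod 22) and 22 ∣ 66, we get k ≡ 12 (mod 22).

[⇒] This fails: k = 56 gives 56 ≡ 12 (mod 22) but 56 ≡ 2 (mod 6), so the conjunction on the right does not hold.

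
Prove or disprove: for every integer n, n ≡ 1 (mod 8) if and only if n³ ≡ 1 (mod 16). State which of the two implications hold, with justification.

Not equivalent: only (⇐) holds.

Converse. The residues r modulo 16 with r³ ≡ 1 (mod 16) are exactly {1}, and each is ≡ 1 (mod 8).

Forward direction. This fails: take n = 9. Then 9 ≡ 1 (mod 8), but 9³ = 729 ≡ 9 (mod 16), not 1.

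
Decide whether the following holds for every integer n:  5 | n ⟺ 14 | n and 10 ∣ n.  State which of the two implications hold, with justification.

The forward direction fails; the converse holds.

(⟸) Suppose 14 ∣ n and 10 ∣ n. Any common multiple of 14 and 10 is a multiple of their lcm; here lcm(14, 10) = 14·10/gcd(14, 10) = 140/2 = 70, so 70 ∣ n. Since 5 ∣ 70, it follows that 5 ∣ n.

(⟹) This fails: take n = 5. Certainly 5 ∣ 5, but 14 ∤ 5.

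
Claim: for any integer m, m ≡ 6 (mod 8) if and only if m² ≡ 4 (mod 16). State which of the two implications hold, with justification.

(⟸) This fails: take m = 2. Then 2² = 4 ≡ 4 (mod 16), yet 2 ≡ 2 (mod 8), not 6.

(⟹) Suppose m ≡ 6 (mod 8). Working modulo 16, m ∈ {6, 14}; for each such r, r² ≡ 4 (mod 16).

(⇒) holds; (⇐) fails.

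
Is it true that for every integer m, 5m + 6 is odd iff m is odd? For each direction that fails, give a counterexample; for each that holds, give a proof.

Both implications hold.

(⇒) Suppose 5m + 6 is odd. Since 5 is odd, 5m and m have the same parity, so 5m + 6 ≡ m + 6 (mod 2). As 6 is even, 5m + 6 is odd exactly when m is odd. Thus m is odd.

(⇐) Conversely, suppose m is odd; write m = 2j + 1. Then 5m + 6 = 5·(2j + 1) + 6 = 2·5j + 11, which is odd.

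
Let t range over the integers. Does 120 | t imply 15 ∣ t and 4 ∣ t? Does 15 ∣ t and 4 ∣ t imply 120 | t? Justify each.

(⟹) If 120 ∣ t, write t = 120q. Since 120 = 8·15, t = 15·(8q), so 15 ∣ t; and since 120 = 30·4, t = 4·(30q), so 4 ∣ t.

(⟸) This fails: take t = 60. Both 15 ∣ 60 and 4 ∣ 60, yet 60 is not a multiple of 120 (since 60 = 0·120 + 60), so 120 ∤ 60.

Only the forward direction holds.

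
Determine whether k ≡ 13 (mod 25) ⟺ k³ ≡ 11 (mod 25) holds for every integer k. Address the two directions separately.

Neither direction holds.

(⇒) This fails: take k = 13. Then 13 ≡ 13 (mod 25), but 13³ = 2197 ≡ 22 (mod 25), not 11.

(⇐) This fails: take k = 21. Then 21³ = 9261 ≡ 11 (mod 25), yet 21 ≡ 21 (mod 25), not 13.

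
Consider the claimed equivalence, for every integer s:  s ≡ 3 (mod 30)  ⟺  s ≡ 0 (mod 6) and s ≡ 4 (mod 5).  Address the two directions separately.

(⇒) fails and (⇐) fails.

(⟹) This fails: s = 3 gives 3 ≡ 3 (mod 30) but 3 ≡ 3 (mod 6), so the conjunction on the right does not hold.

(⟸) This fails: s = 24 satisfies both congruences on the right (24 ≡ 0 mod 6 and 24 ≡ 4 mod 5) yet 24 ≡ 24 (mod 30), not 3.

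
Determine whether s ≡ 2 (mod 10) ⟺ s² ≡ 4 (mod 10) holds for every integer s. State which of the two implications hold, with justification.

(⇒) Suppose s ≡ 2 (mod 10). Write s = 10j + 2. Then (10j + 2)² = 100j² + 40j + 4 = 10(10j² + 4j) + 4, so s² ≡ 4 (mod 10).

(⇐) This fails: take s = 8. Then 8² = 64 ≡ 4 (mod 10), yet 8 ≡ 8 (mod 10), not 2.

Only the forward implication holds.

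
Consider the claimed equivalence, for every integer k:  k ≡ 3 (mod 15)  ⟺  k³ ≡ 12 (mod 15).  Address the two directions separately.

Both directions hold; the statement is true.

Forward direction. Suppose k ≡ 3 (mod 15). Write k = 15j + 3. Then (15j + 3)³ = 3375j³ + 2025j² + 405j + 27 = 15(225j³ + 135j² + 27j + 1) + 12, so k³ ≡ 12 (mod 15).

Converse. Suppose k³ ≡ 12 (mod 15). The only residue r in {0, …, 14} with r³ ≡ 12 (mod 15) is r = 3, so k ≡ 3 (mod 15).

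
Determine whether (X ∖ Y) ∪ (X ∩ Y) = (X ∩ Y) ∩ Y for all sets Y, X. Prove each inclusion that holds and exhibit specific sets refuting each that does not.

The sets are not equal: only the reverse inclusion holds.

Forward inclusion. This inclusion fails. Take Y = ∅, X = {1}; then 1 ∈ (X ∖ Y) ∪ (X ∩ Y) but 1 ∉ (X ∩ Y) ∩ Y.

Reverse inclusion. Let x ∈ (X ∩ Y) ∩ Y. Then x ∈ Y ∩ X, from which x ∈ (X ∖ Y) ∪ (X ∩ Y).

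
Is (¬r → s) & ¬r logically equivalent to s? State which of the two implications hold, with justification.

(⇒) holds; (⇐) fails.

Forward direction. Assume the antecedent. If s is true, s reduces to true regardless of the other variables. If s is false, the antecedent cannot hold. Either way s holds.

Converse. This fails. Under s = T, r = T, the left side is false but the right side is true.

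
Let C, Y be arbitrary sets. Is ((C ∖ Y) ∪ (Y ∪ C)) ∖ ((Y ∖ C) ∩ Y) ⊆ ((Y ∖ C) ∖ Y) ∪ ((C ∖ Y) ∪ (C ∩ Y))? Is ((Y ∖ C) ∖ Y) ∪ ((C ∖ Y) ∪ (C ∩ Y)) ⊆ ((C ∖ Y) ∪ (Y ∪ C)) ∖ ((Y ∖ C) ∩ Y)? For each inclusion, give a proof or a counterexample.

(⊆) Let x ∈ ((C ∖ Y) ∪ (Y ∪ C)) ∖ ((Y ∖ C) ∩ Y). Then either x ∈ C and x ∉ Y; or x ∈ C ∩ Y. In each case x ∈ ((Y ∖ C) ∖ Y) ∪ ((C ∖ Y) ∪ (C ∩ Y)), so ((C ∖ Y) ∪ (Y ∪ C)) ∖ ((Y ∖ C) ∩ Y) ⊆ ((Y ∖ C) ∖ Y) ∪ ((C ∖ Y) ∪ (C ∩ Y)).

(⊇) Let x ∈ ((Y ∖ C) ∖ Y) ∪ ((C ∖ Y) ∪ (C ∩ Y)). Then either x ∈ C and x ∉ Y; or x ∈ C ∩ Y. In each case x ∈ ((C ∖ Y) ∪ (Y ∪ C)) ∖ ((Y ∖ C) ∩ Y), so ((Y ∖ C) ∖ Y) ∪ ((C ∖ Y) ∪ (C ∩ Y)) ⊆ ((C ∖ Y) ∪ (Y ∪ C)) ∖ ((Y ∖ C) ∩ Y).

Both inclusions hold; the sets are equal.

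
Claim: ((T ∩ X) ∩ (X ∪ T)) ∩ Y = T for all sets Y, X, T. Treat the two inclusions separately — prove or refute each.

(⊆) holds; (⊇) fails.

(⟸) This inclusion fails. Take Y = ∅, X = ∅, T = {1}; then 1 ∈ T but 1 ∉ ((T ∩ X) ∩ (X ∪ T)) ∩ Y.

(⟹) Let x ∈ ((T ∩ X) ∩ (X ∪ T)) ∩ Y. Then x ∈ Y ∩ X ∩ T, from which x ∈ T.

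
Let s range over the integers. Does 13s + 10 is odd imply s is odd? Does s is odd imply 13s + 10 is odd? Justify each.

(→) Suppose 13s + 10 is odd. Since 13 is odd, 13s and s have the same parity, so 13s + 10 ≡ s + 10 (mod 2). As 10 is even, 13s + 10 is odd exactly when s is odd. Thus s is odd.

(←) Conversely, suppose s is odd; write s = 2j + 1. Then 13s + 10 = 13·(2j + 1) + 10 = 2·13j + 23, which is odd.

Equivalent; both directions hold.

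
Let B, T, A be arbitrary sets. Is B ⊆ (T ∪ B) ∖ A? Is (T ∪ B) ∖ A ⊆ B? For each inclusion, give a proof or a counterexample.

Both inclusions fail.

Forward inclusion. This inclusion fails. Take B = {1}, T = ∅, A = {1}; then 1 ∈ B but 1 ∉ (T ∪ B) ∖ A.

Reverse inclusion. This inclusion fails. Take B = ∅, T = {1}, A = ∅; then 1 ∈ (T ∪ B) ∖ A but 1 ∉ B.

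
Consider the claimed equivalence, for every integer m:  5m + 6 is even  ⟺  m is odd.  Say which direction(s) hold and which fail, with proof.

Neither implication holds.

(⇒) This fails: m = 0 gives 5m + 6 = 6, which is even, but 0 is even, not odd.

(⇐) This also fails: m = 7 is odd, but 5m + 6 = 41 is odd, not even.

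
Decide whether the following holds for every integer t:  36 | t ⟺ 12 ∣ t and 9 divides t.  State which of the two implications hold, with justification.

(→) If 36 ∣ t, write t = 36q. Since 36 = 3·12, t = 12·(3q), so 12 ∣ t; and since 36 = 4·9, t = 9·(4q), so 9 ∣ t.

(←) Suppose 12 ∣ t and 9 ∣ t. Any common multiple of 12 and 9 is a multiple of their lcm; here lcm(12, 9) = 12·9/gcd(12, 9) = 108/3 = 36, so 36 ∣ t.

Both implications hold.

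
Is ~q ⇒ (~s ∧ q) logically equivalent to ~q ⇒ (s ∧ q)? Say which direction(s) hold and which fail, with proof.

[⇒] Assume the antecedent. If q is true, ~q ⇒ (s ∧ q) reduces to true regardless of the other variables. If q is false, the antecedent cannot hold. Either way ~q ⇒ (s ∧ q) holds.

[⇐] Assume the antecedent. If q is true, ~q ⇒ (~s ∧ q) reduces to true regardless of the other variables. If q is false, the antecedent cannot hold. Either way ~q ⇒ (~s ∧ q) holds.

Both directions hold.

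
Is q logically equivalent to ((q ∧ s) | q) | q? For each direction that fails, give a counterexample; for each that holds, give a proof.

[⇒] Assume the antecedent. If s is true, the antecedent forces (s = T, q = T), and ((q ∧ s) | q) | q holds there. If s is false, the antecedent forces (s = F, q = T), and ((q ∧ s) | q) | q holds there. Either way ((q ∧ s) | q) | q holds.

[⇐] Assume the antecedent. If s is true, the antecedent forces (s = T, q = T), and q holds there. If s is false, the antecedent forces (s = F, q = T), and q holds there. Either way q holds.

Both implications hold.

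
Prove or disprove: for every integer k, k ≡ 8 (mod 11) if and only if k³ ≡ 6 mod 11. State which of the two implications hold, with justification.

(⟸) For the converse, argue contrapositively. If k ≢ 8 (mod 11), then k is congruent to one of 0, 1, 2, 3, 4, 5, 6, 7, 9, 10 modulo 11, and these give k³ ≡ 0, 1, 8, 5, 9, 4, 7, 2, 3, 10 respectively — never 6.

(⟹) Suppose k ≡ 8 (mod 11). Write k = 11j + 8. Then (11j + 8)³ = 1331j³ + 2904j² + 2112j + 512 = 11(121j³ + 264j² + 192j + 46) + 6, so k³ ≡ 6 (mod 11).

Both directions hold; the statement is true.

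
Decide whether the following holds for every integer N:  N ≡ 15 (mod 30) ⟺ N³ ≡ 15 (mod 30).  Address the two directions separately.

(⟹) Suppose N ≡ 15 (mod 30). Write N = 30j + 15. Then (30j + 15)³ = 27000j³ + 40500j² + 20250j + 3375 = 30(900j³ + 1350j² + 675j + 112) + 15, so N³ ≡ 15 (mod 30).

(⟸) Conversely, suppose N³ ≡ 15 (mod 30). The only residue r in {0, …, 29} with r³ ≡ 15 (mod 30) is r = 15, so N ≡ 15 (mod 30).

Equivalent; both directions hold.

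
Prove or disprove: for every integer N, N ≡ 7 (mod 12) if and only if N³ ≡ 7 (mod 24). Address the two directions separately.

Only the converse holds.

(→) This fails: take N = 19. Then 19 ≡ 7 (mod 12), but 19³ = 6859 ≡ 19 (mod 24), not 7.

(←) Conversely, the residues r modulo 24 with r³ ≡ 7 (mod 24) are exactly {7}, and each is ≡ 7 (mod 12).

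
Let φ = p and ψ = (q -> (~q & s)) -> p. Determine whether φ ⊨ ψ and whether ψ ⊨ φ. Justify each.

Not equivalent: only (⇒) holds.

[⇒] Assume the antecedent. If s is true, the antecedent forces (s = T, p = T, q = F) or (s = T, p = T, q = T), and (q -> (~q & s)) -> p holds there. If s is false, the antecedent forces (s = F, p = T, q = F) or (s = F, p = T, q = T), and (q -> (~q & s)) -> p holds there. Either way (q -> (~q & s)) -> p holds.

[⇐] This fails. Under s = F, p = F, q = T, the left side is false but the right side is true.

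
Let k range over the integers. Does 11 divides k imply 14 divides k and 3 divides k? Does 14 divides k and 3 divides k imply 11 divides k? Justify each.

(⇒) This fails: take k = 11. Certainly 11 ∣ 11, but 14 ∤ 11.

(⇐) This fails: take k = 42. Both 14 ∣ 42 and 3 ∣ 42, yet 42 is not a multiple of 11 (since 42 = 3·11 + 9), so 11 ∤ 42.

Neither implication holds.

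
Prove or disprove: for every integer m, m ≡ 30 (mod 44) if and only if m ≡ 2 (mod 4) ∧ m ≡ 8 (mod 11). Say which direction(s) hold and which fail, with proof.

(⇒) Suppose m ≡ 30 (mod 44); write m = 44j + 30. Since 4 ∣ 44, reducing mod 4 gives m ≡ 30 ≡ 2 (mod 4); since 11 ∣ 44, reducing mod 11 gives m ≡ 30 ≡ 8 (mod 11).

(⇐) Conversely, if m ≡ 2 (mod 4) and m ≡ 8 (mod 11), then by the Chinese remainder theorem m ≡ 30 (mod 44). This is exactly m ≡ 30 (mod 44).

Both directions hold.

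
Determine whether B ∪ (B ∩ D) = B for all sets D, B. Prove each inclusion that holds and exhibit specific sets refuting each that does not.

Both inclusions hold.

(⊇) Let x ∈ B. Then either x ∈ B and x ∉ D; or x ∈ D ∩ B. In each case x ∈ B ∪ (B ∩ D), so B ⊆ B ∪ (B ∩ D).

(⊆) Let x ∈ B ∪ (B ∩ D). Then either x ∈ B and x ∉ D; or x ∈ D ∩ B. In each case x ∈ B, so B ∪ (B ∩ D) ⊆ B.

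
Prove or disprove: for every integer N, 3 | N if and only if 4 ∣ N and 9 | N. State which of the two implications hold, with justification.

(⟹) This fails: take N = 3. Certainly 3 ∣ 3, but 4 ∤ 3.

(⟸) Suppose 4 ∣ N and 9 ∣ N. Any common multiple of 4 and 9 is a multiple of their lcm; here gcd(4, 9) = 1, so lcm(4, 9) = 4·9 = 36, so 36 ∣ N. Since 3 ∣ 36, it follows that 3 ∣ N.

Not equivalent: only (⇐) holds.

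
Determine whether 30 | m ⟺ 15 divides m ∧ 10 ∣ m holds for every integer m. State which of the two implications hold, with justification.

(←) Suppose 15 ∣ m and 10 ∣ m. Any common multiple of 15 and 10 is a multiple of their lcm; here lcm(15, 10) = 15·10/gcd(15, 10) = 150/5 = 30, so 30 ∣ m.

(→) If 30 ∣ m, write m = 30q. Since 30 = 2·15, m = 15·(2q), so 15 ∣ m; and since 30 = 3·10, m = 10·(3q), so 10 ∣ m.

The biconditional holds.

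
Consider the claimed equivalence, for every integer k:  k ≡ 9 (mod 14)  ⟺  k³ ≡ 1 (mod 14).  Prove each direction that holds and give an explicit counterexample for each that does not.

(⇒) Suppose k ≡ 9 (mod 14). Write k = 14j + 9. Then (14j + 9)³ = 2744j³ + 5292j² + 3402j + 729 = 14(196j³ + 378j² + 243j + 52) + 1, so k³ ≡ 1 (mod 14).

(⇐) This fails: take k = 1. Then 1³ = 1 ≡ 1 (mod 14), yet 1 ≡ 1 (mod 14), not 9.

(⇒) holds; (⇐) fails.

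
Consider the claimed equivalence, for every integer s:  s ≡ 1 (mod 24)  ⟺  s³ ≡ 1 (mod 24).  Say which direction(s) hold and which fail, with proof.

Both directions hold; the statement is true.

(→) Suppose s ≡ 1 (mod 24). Write s = 24j + 1. Then (24j + 1)³ = 13824j³ + 1728j² + 72j + 1 = 24(576j³ + 72j² + 3j) + 1, so s³ ≡ 1 (mod 24).

(←) Conversely, suppose s³ ≡ 1 (mod 24). The only residue r in {0, …, 23} with r³ ≡ 1 (mod 24) is r = 1, so s ≡ 1 (mod 24).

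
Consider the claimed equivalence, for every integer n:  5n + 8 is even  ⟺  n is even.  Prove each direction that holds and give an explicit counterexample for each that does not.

Forward direction. Suppose 5n + 8 is even. Since 5 is odd, 5n and n have the same parity, so 5n + 8 ≡ n + 8 (mod 2). As 8 is even, 5n + 8 is even exactly when n is even. Thus n is even.

Converse. Suppose n is even; write n = 2j. Then 5n + 8 = 5·(2j) + 8 = 2·5j + 8, which is even.

Both directions hold; the statement is true.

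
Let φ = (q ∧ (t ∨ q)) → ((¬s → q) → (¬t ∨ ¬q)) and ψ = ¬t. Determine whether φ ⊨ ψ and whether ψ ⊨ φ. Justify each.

Not equivalent: only (⇐) holds.

Forward direction. This fails. Under s = F, q = F, t = T, the left side is true but the right side is false.

Converse. Assume the antecedent. If s is true, the antecedent forces (s = T, q = F, t = F) or (s = T, q = T, t = F), and the consequent holds there. If s is false, the antecedent forces (s = F, q = F, t = F) or (s = F, q = T, t = F), and the consequent holds there. Either way the consequent holds.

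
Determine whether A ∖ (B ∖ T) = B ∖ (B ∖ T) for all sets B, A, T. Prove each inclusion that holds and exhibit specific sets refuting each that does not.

Forward inclusion. This inclusion fails. Take B = ∅, A = {1}, T = ∅; then 1 ∈ A ∖ (B ∖ T) but 1 ∉ B ∖ (B ∖ T).

Reverse inclusion. This inclusion fails. Take B = {1}, A = ∅, T = {1}; then 1 ∈ B ∖ (B ∖ T) but 1 ∉ A ∖ (B ∖ T).

Neither inclusion holds.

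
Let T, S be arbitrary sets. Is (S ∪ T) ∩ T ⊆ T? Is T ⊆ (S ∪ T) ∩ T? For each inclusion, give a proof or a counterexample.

The two sets are equal.

(⊆) Let x ∈ (S ∪ T) ∩ T. Then either x ∈ T and x ∉ S; or x ∈ T ∩ S. In each case x ∈ T, so (S ∪ T) ∩ T ⊆ T.

(⊇) Let x ∈ T. Then either x ∈ T and x ∉ S; or x ∈ T ∩ S. In each case x ∈ (S ∪ T) ∩ T, so T ⊆ (S ∪ T) ∩ T.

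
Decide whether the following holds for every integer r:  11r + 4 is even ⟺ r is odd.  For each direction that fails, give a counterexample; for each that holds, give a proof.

Neither direction holds.

(⇒) This fails: r = 4 gives 11r + 4 = 48, which is even, but 4 is even, not odd.

(⇐) This also fails: r = 5 is odd, but 11r + 4 = 59 is odd, not even.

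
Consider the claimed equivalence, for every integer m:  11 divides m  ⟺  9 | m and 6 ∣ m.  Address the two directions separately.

Neither direction holds.

(⟹) This fails: take m = 11. Certainly 11 ∣ 11, but 9 ∤ 11.

(⟸) This fails: take m = 18. Both 9 ∣ 18 and 6 ∣ 18, yet 18 is not a multiple of 11 (since 18 = 1·11 + 7), so 11 ∤ 18.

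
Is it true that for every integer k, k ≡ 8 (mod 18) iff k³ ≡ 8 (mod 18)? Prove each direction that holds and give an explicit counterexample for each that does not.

Forward direction. Suppose k ≡ 8 (mod 18). Write k = 18j + 8. Then (18j + 8)³ = 5832j³ + 7776j² + 3456j + 512 = 18(324j³ + 432j² + 192j + 28) + 8, so k³ ≡ 8 (mod 18).

Converse. This fails: take k = 2. Then 2³ = 8 ≡ 8 (mod 18), yet 2 ≡ 2 (mod 18), not 8.

Not equivalent: only (⇒) holds.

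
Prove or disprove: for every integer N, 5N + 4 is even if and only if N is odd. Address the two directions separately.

Neither implication holds.

(→) This fails: N = 6 gives 5N + 4 = 34, which is even, but 6 is even, not odd.

(←) This also fails: N = 5 is odd, but 5N + 4 = 29 is odd, not even.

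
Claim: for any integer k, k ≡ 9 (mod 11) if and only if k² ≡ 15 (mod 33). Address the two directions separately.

Neither implication holds.

(⇒) This fails: take k = 20. Then 20 ≡ 9 (mod 11), but 20² = 400 ≡ 4 (mod 33), not 15.

(⇐) This fails: take k = 24. Then 24² = 576 ≡ 15 (mod 33), yet 24 ≡ 2 (mod 11), not 9.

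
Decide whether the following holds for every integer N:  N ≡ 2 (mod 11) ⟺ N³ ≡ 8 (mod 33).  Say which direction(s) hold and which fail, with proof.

(⟹) This fails: take N = 13. Then 13 ≡ 2 (mod 11), but 13³ = 2197 ≡ 19 (mod 33), not 8.

(⟸) Conversely, the residues r modulo 33 with r³ ≡ 8 (mod 33) are exactly {2}, and each is ≡ 2 (mod 11).

Not equivalent: only (⇐) holds.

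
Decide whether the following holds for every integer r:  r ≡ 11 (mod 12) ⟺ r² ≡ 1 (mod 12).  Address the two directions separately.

The forward direction holds; the converse fails.

(←) This fails: take r = 1. Then 1² = 1 ≡ 1 (mod 12), yet 1 ≡ 1 (mod 12), not 11.

(→) Suppose r ≡ 11 (mod 12). Write r = 12j + 11. Then (12j + 11)² = 144j² + 264j + 121 = 12(12j² + 22j + 10) + 1, so r² ≡ 1 (mod 12).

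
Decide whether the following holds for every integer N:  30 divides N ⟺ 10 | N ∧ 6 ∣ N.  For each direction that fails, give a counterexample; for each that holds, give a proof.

Both directions hold; the statement is true.

[⇐] Suppose 10 ∣ N and 6 ∣ N. Any common multiple of 10 and 6 is a multiple of their lcm; here lcm(10, 6) = 10·6/gcd(10, 6) = 60/2 = 30, so 30 ∣ N.

[⇒] If 30 ∣ N, write N = 30q. Since 30 = 3·10, N = 10·(3q), so 10 ∣ N; and since 30 = 5·6, N = 6·(5q), so 6 ∣ N.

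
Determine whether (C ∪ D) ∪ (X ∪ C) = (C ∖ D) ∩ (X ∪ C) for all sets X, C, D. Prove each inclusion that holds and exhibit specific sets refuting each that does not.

Forward inclusion. This inclusion fails. Take X = {1}, C = ∅, D = ∅; then 1 ∈ (C ∪ D) ∪ (X ∪ C) but 1 ∉ (C ∖ D) ∩ (X ∪ C).

Reverse inclusion. Let x ∈ (C ∖ D) ∩ (X ∪ C). Then either x ∈ C and x ∉ X, D; or x ∈ X ∩ C and x ∉ D. In each case x ∈ (C ∪ D) ∪ (X ∪ C), so (C ∖ D) ∩ (X ∪ C) ⊆ (C ∪ D) ∪ (X ∪ C).

(⊆) fails; (⊇) holds.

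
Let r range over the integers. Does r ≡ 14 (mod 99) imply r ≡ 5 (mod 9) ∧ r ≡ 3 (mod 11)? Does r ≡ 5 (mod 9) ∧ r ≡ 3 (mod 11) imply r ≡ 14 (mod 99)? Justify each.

(⟹) Suppose r ≡ 14 (mod 99); write r = 99j + 14. Since 9 ∣ 99, reducing mod 9 gives r ≡ 14 ≡ 5 (mod 9); since 11 ∣ 99, reducing mod 11 gives r ≡ 14 ≡ 3 (mod 11).

(⟸) Conversely, if r ≡ 5 (mod 9) and r ≡ 3 (mod 11), then by the Chinese remainder theorem r ≡ 14 (mod 99). This is exactly r ≡ 14 (mod 99).

Equivalent; both directions hold.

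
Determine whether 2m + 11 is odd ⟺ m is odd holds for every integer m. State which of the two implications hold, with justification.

Forward direction. This fails: take m = 0. Then 2m + 11 = 11, which is odd, yet m = 0 is even, not odd.

Converse. Suppose m is odd. Since 2 is even, 2m is even for every m, so 2m + 11 has the same parity as 11, which is odd. Hence 2m + 11 is odd.

Only the converse holds.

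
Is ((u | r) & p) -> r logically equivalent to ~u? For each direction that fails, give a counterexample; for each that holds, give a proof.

Not equivalent: only (⇐) holds.

(⇒) This fails. Under r = F, p = F, u = T, the left side is true but the right side is false.

(⇐) Assume the antecedent. If r is true, ((u | r) & p) -> r reduces to true regardless of the other variables. If r is false, the antecedent forces (r = F, p = F, u = F) or (r = F, p = T, u = F), and ((u | r) & p) -> r holds there. Either way ((u | r) & p) -> r holds.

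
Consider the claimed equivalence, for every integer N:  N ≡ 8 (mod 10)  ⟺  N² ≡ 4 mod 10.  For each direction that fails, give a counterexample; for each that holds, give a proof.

Only the forward direction holds.

(→) Suppose N ≡ 8 (mod 10). Write N = 10j + 8. Then (10j + 8)² = 100j² + 160j + 64 = 10(10j² + 16j + 6) + 4, so N² ≡ 4 (mod 10).

(←) This fails: take N = 2. Then 2² = 4 ≡ 4 (mod 10), yet 2 ≡ 2 (mod 10), not 8.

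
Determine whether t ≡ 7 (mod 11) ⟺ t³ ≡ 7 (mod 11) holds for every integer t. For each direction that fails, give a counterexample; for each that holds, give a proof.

(⇒) fails and (⇐) fails.

(⇒) This fails: take t = 7. Then 7 ≡ 7 (mod 11), but 7³ = 343 ≡ 2 (mod 11), not 7.

(⇐) This fails: take t = 6. Then 6³ = 216 ≡ 7 (mod 11), yet 6 ≡ 6 (mod 11), not 7.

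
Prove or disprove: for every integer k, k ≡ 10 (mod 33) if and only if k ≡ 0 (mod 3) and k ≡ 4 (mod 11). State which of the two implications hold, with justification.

Both directions fail.

(⇒) This fails: k = 10 gives 10 ≡ 10 (mod 33) but 10 ≡ 1 (mod 3), so the conjunction on the right does not hold.

(⇐) This fails: k = 15 satisfies both congruences on the right (15 ≡ 0 mod 3 and 15 ≡ 4 mod 11) yet 15 ≡ 15 (mod 33), not 10.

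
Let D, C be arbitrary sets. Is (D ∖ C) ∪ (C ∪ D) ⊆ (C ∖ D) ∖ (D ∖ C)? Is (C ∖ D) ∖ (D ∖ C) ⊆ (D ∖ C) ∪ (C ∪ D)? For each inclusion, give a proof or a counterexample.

The sets are not equal: only the reverse inclusion holds.

Forward inclusion. This inclusion fails. Take D = {1}, C = ∅; then 1 ∈ (D ∖ C) ∪ (C ∪ D) but 1 ∉ (C ∖ D) ∖ (D ∖ C).

Reverse inclusion. Let x ∈ (C ∖ D) ∖ (D ∖ C). Then x ∈ C and x ∉ D, from which x ∈ (D ∖ C) ∪ (C ∪ D).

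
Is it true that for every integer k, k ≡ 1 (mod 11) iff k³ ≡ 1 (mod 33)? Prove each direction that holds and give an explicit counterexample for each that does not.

(←) The residues r modulo 33 with r³ ≡ 1 (mod 33) are exactly {1}, and each is ≡ 1 (mod 11).

(→) This fails: take k = 12. Then 12 ≡ 1 (mod 11), but 12³ = 1728 ≡ 12 (mod 33), not 1.

(⇒) fails; (⇐) holds.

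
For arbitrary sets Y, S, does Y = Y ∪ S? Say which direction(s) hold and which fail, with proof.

(⊆) Let x ∈ Y. Then either x ∈ Y and x ∉ S; or x ∈ Y ∩ S. In each case x ∈ Y ∪ S, so Y ⊆ Y ∪ S.

(⊇) This inclusion fails. Take Y = ∅, S = {1}; then 1 ∈ Y ∪ S but 1 ∉ Y.

Only the forward inclusion holds.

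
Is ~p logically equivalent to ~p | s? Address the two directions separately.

(→) Assume the antecedent. If s is true, ~p | s reduces to true regardless of the other variables. If s is false, the antecedent forces (s = F, p = F), and ~p | s holds there. Either way ~p | s holds.

(←) This fails. Under s = T, p = T, the left side is false but the right side is true.

(⇒) holds; (⇐) fails.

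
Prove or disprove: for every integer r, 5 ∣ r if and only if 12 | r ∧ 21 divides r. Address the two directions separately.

Neither direction holds.

Forward direction. This fails: take r = 5. Certainly 5 ∣ 5, but 12 ∤ 5.

Converse. This fails: take r = 84. Both 12 ∣ 84 and 21 ∣ 84, yet 84 is not a multiple of 5 (since 84 = 16·5 + 4), so 5 ∤ 84.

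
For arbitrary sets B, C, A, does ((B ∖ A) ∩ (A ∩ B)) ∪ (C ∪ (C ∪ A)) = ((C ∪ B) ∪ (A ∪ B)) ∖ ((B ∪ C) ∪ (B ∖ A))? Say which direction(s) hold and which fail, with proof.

(⊆) This inclusion fails. Take B = ∅, C = {1}, A = ∅; then 1 ∈ ((B ∖ A) ∩ (A ∩ B)) ∪ (C ∪ (C ∪ A)) but 1 ∉ ((C ∪ B) ∪ (A ∪ B)) ∖ ((B ∪ C) ∪ (B ∖ A)).

(⊇) Let x ∈ ((C ∪ B) ∪ (A ∪ B)) ∖ ((B ∪ C) ∪ (B ∖ A)). Then x ∈ A and x ∉ B, C, from which x ∈ ((B ∖ A) ∩ (A ∩ B)) ∪ (C ∪ (C ∪ A)).

Only the reverse inclusion holds.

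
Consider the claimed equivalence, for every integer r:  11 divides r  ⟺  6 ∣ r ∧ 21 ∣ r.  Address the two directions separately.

Both directions fail.

(→) This fails: take r = 11. Certainly 11 ∣ 11, but 6 ∤ 11.

(←) This fails: take r = 42. Both 6 ∣ 42 and 21 ∣ 42, yet 42 is not a multiple of 11 (since 42 = 3·11 + 9), so 11 ∤ 42.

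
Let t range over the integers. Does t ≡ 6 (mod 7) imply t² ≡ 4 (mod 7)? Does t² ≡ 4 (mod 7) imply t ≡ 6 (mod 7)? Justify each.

Neither implication holds.

Forward direction. This fails: take t = 6. Then 6 ≡ 6 (mod 7), but 6² = 36 ≡ 1 (mod 7), not 4.

Converse. This fails: take t = 2. Then 2² = 4 ≡ 4 (mod 7), yet 2 ≡ 2 (mod 7), not 6.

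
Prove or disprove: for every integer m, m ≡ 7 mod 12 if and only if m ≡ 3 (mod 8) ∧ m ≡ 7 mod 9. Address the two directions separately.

(⇒) fails; (⇐) holds.

(⇒) This fails: m = 67 gives 67 ≡ 7 (mod 12) but 67 ≡ 4 (mod 9), so the conjunction on the right does not hold.

(⇐) Conversely, if m ≡ 3 (mod 8) and m ≡ 7 (mod 9), then by the Chinese remainder theorem m ≡ 43 (mod 72). Since 43 ≡ 7 (mod 12) and 12 ∣ 72, we get m ≡ 7 (mod 12).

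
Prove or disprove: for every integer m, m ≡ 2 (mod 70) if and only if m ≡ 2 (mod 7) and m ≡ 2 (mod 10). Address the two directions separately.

Both directions hold; the statement is true.

(⇒) Suppose m ≡ 2 (mod 70); write m = 70j + 2. Since 7 ∣ 70, reducing mod 7 gives m ≡ 2 (mod 7); since 10 ∣ 70, reducing mod 10 gives m ≡ 2 (mod 10).

(⇐) Conversely, if m ≡ 2 (mod 7) and m ≡ 2 (mod 10), then by the Chinese remainder theorem m ≡ 2 (mod 70). This is exactly m ≡ 2 (mod 70).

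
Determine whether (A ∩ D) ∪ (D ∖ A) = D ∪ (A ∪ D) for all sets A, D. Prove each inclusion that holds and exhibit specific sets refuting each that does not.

Reverse inclusion. This inclusion fails. Take A = {1}, D = ∅; then 1 ∈ D ∪ (A ∪ D) but 1 ∉ (A ∩ D) ∪ (D ∖ A).

Forward inclusion. Let x ∈ (A ∩ D) ∪ (D ∖ A). Then either x ∈ D and x ∉ A; or x ∈ A ∩ D. In each case x ∈ D ∪ (A ∪ D), so (A ∩ D) ∪ (D ∖ A) ⊆ D ∪ (A ∪ D).

(⊆) holds; (⊇) fails.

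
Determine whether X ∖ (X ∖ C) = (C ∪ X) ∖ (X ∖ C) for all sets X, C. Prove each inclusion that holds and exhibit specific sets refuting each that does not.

(⊆) holds; (⊇) fails.

(⊇) This inclusion fails. Take X = ∅, C = {1}; then 1 ∈ (C ∪ X) ∖ (X ∖ C) but 1 ∉ X ∖ (X ∖ C).

(⊆) Let x ∈ X ∖ (X ∖ C). Then x ∈ X ∩ C, from which x ∈ (C ∪ X) ∖ (X ∖ C).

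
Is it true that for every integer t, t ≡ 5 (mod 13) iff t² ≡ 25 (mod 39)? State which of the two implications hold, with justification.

(⇒) fails and (⇐) fails.

(→) This fails: take t = 18. Then 18 ≡ 5 (mod 13), but 18² = 324 ≡ 12 (mod 39), not 25.

(←) This fails: take t = 8. Then 8² = 64 ≡ 25 (mod 39), yet 8 ≡ 8 (mod 13), not 5.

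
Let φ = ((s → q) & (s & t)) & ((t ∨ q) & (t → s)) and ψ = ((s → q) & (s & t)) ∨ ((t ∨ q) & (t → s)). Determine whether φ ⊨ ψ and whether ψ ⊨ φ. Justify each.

Only the forward direction holds.

(⟹) Assume the antecedent. If t is true, the antecedent forces (t = T, s = T, q = T), and the consequent holds there. If t is false, the antecedent cannot hold. Either way the consequent holds.

(⟸) This fails. Under t = T, s = T, q = F, the left side is false but the right side is true.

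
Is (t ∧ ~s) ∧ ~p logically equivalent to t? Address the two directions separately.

Not equivalent: only (⇒) holds.

(⇒) Assume the antecedent. If t is true, t reduces to true regardless of the other variables. If t is false, the antecedent cannot hold. Either way t holds.

(⇐) This fails. Under t = T, p = T, s = F, the left side is false but the right side is true.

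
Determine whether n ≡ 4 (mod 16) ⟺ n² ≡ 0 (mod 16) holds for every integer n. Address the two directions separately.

(⇒) holds; (⇐) fails.

(⟹) Suppose n ≡ 4 (mod 16). Write n = 16j + 4. Then (16j + 4)² = 256j² + 128j + 16 = 16(16j² + 8j + 1) + 0, so n² ≡ 0 (mod 16).

(⟸) This fails: take n = 0. Then 0² = 0 ≡ 0 (mod 16), yet 0 ≡ 0 (mod 16), not 4.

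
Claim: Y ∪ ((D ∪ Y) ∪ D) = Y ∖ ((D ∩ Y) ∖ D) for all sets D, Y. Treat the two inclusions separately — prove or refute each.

The sets are not equal: only the reverse inclusion holds.

(⊆) This inclusion fails. Take D = {1}, Y = ∅; then 1 ∈ Y ∪ ((D ∪ Y) ∪ D) but 1 ∉ Y ∖ ((D ∩ Y) ∖ D).

(⊇) Let x ∈ Y ∖ ((D ∩ Y) ∖ D). Then either x ∈ Y and x ∉ D; or x ∈ D ∩ Y. In each case x ∈ Y ∪ ((D ∪ Y) ∪ D), so Y ∖ ((D ∩ Y) ∖ D) ⊆ Y ∪ ((D ∪ Y) ∪ D).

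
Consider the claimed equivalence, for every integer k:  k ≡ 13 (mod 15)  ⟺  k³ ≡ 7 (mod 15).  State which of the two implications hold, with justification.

(⟹) Suppose k ≡ 13 (mod 15). Write k = 15j + 13. Then (15j + 13)³ = 3375j³ + 8775j² + 7605j + 2197 = 15(225j³ + 585j² + 507j + 146) + 7, so k³ ≡ 7 (mod 15).

(⟸) Conversely, suppose k³ ≡ 7 (mod 15). The only residue r in {0, …, 14} with r³ ≡ 7 (mod 15) is r = 13, so k ≡ 13 (mod 15).

Equivalent; both directions hold.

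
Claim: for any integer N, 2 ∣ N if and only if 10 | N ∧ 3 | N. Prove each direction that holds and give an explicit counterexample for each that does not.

Only the converse holds.

(⟹) This fails: take N = 2. Certainly 2 ∣ 2, but 10 ∤ 2.

(⟸) Suppose 10 ∣ N and 3 ∣ N. Any common multiple of 10 and 3 is a multiple of their lcm; here gcd(10, 3) = 1, so lcm(10, 3) = 10·3 = 30, so 30 ∣ N. Since 2 ∣ 30, it follows that 2 ∣ N.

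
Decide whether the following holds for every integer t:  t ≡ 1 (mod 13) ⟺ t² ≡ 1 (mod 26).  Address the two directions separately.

(⟹) This fails: take t = 14. Then 14 ≡ 1 (mod 13), but 14² = 196 ≡ 14 (mod 26), not 1.

(⟸) This fails: take t = 25. Then 25² = 625 ≡ 1 (mod 26), yet 25 ≡ 12 (mod 13), not 1.

Both directions fail.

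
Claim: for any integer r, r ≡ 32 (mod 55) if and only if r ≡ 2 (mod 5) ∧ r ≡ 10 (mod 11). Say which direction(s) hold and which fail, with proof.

[⇒] Suppose r ≡ 32 (mod 55); write r = 55j + 32. Since 5 ∣ 55, reducing mod 5 gives r ≡ 32 ≡ 2 (mod 5); since 11 ∣ 55, reducing mod 11 gives r ≡ 32 ≡ 10 (mod 11).

[⇐] Conversely, if r ≡ 2 (mod 5) and r ≡ 10 (mod 11), then by the Chinese remainder theorem r ≡ 32 (mod 55). This is exactly r ≡ 32 (mod 55).

The biconditional holds.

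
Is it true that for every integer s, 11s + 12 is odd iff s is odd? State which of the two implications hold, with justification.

Forward direction. Suppose 11s + 12 is odd. Since 11 is odd, 11s and s have the same parity, so 11s + 12 ≡ s + 12 (mod 2). As 12 is even, 11s + 12 is odd exactly when s is odd. Thus s is odd.

Converse. Suppose s is odd; write s = 2j + 1. Then 11s + 12 = 11·(2j + 1) + 12 = 2·11j + 23, which is odd.

Both directions hold; the statement is true.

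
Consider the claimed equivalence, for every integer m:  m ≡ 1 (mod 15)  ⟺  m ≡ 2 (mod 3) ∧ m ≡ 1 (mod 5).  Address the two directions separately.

(⇒) This fails: m = 1 gives 1 ≡ 1 (mod 15) but 1 ≡ 1 (mod 3), so the conjunction on the right does not hold.

(⇐) This fails: m = 11 satisfies both congruences on the right (11 ≡ 2 mod 3 and 11 ≡ 1 mod 5) yet 11 ≡ 11 (mod 15), not 1.

Both directions fail.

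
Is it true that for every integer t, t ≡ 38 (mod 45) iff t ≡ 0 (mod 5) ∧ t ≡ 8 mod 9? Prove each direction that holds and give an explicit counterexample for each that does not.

Neither direction holds.

(⟹) This fails: t = 38 gives 38 ≡ 38 (mod 45) but 38 ≡ 3 (mod 5), so the conjunction on the right does not hold.

(⟸) This fails: t = 35 satisfies both congruences on the right (35 ≡ 0 mod 5 and 35 ≡ 8 mod 9) yet 35 ≡ 35 (mod 45), not 38.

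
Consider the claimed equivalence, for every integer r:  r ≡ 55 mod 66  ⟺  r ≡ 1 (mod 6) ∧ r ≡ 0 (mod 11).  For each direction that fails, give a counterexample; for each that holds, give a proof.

Converse. If r ≡ 1 (mod 6) and r ≡ 0 (mod 11), then by the Chinese remainder theorem r ≡ 55 (mod 66). This is exactly r ≡ 55 (mod 66).

Forward direction. Suppose r ≡ 55 (mod 66); write r = 66j + 55. Since 6 ∣ 66, reducing mod 6 gives r ≡ 55 ≡ 1 (mod 6); since 11 ∣ 66, reducing mod 11 gives r ≡ 55 ≡ 0 (mod 11).

Both directions hold; the statement is true.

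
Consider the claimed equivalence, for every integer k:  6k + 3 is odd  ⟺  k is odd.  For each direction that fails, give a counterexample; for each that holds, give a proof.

(⇒) fails; (⇐) holds.

(←) Suppose k is odd. Since 6 is even, 6k is even for every k, so 6k + 3 has the same parity as 3, which is odd. Hence 6k + 3 is odd.

(→) This fails: take k = 4. Then 6k + 3 = 27, which is odd, yet k = 4 is even, not odd.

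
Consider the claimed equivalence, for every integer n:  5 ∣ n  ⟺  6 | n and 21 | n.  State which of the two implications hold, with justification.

Neither direction holds.

Forward direction. This fails: take n = 5. Certainly 5 ∣ 5, but 6 ∤ 5.

Converse. This fails: take n = 42. Both 6 ∣ 42 and 21 ∣ 42, yet 42 is not a multiple of 5 (since 42 = 8·5 + 2), so 5 ∤ 42.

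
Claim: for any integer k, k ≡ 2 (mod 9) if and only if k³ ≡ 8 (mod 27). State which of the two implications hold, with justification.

Both directions hold.

(⇒) Suppose k ≡ 2 (mod 9). Working modulo 27, k ∈ {2, 11, 20}; for each such r, r³ ≡ 8 (mod 27).

(⇐) Conversely, the residues r modulo 27 with r³ ≡ 8 (mod 27) are exactly {2, 11, 20}, and each is ≡ 2 (mod 9).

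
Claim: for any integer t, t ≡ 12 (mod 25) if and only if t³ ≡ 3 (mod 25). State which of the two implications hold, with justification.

Equivalent; both directions hold.

[⇒] Suppose t ≡ 12 (mod 25). Write t = 25j + 12. Then (25j + 12)³ = 15625j³ + 22500j² + 10800j + 1728 = 25(625j³ + 900j² + 432j + 69) + 3, so t³ ≡ 3 (mod 25).

[⇐] Conversely, suppose t³ ≡ 3 (mod 25). The only residue r in {0, …, 24} with r³ ≡ 3 (mod 25) is r = 12, so t ≡ 12 (mod 25).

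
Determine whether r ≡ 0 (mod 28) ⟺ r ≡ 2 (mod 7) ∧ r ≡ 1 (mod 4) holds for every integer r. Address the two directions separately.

(⇒) This fails: r = 0 gives 0 ≡ 0 (mod 28) but 0 ≡ 0 (mod 7), so the conjunction on the right does not hold.

(⇐) This fails: r = 9 satisfies both congruences on the right (9 ≡ 2 mod 7 and 9 ≡ 1 mod 4) yet 9 ≡ 9 (mod 28), not 0.

Neither direction holds.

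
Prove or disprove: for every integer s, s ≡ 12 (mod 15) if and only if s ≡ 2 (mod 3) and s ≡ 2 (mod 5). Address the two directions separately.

[⇒] This fails: s = 12 gives 12 ≡ 12 (mod 15) but 12 ≡ 0 (mod 3), so the conjunction on the right does not hold.

[⇐] This fails: s = 2 satisfies both congruences on the right (2 ≡ 2 mod 3 and 2 ≡ 2 mod 5) yet 2 ≡ 2 (mod 15), not 12.

Both directions fail.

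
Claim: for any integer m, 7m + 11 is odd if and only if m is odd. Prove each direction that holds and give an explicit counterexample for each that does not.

(⇒) This fails: m = 2 gives 7m + 11 = 25, which is odd, but 2 is even, not odd.

(⇐) This also fails: m = 1 is odd, but 7m + 11 = 18 is even, not odd.

(⇒) fails and (⇐) fails.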